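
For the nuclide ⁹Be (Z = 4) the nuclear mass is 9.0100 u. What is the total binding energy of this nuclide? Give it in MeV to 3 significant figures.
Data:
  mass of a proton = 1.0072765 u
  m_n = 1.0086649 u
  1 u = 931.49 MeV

With 4 protons and 5 neutrons (A = 9):
Total constituent mass: 4 × 1.0072765 + 5 × 1.0086649 = 9.0724305 u
Mass defect Δm = 9.0724305 − 9.0100 = 0.0624305 u
Converting to energy: 0.0624305 u × 931.49 MeV/u = 58.1534 MeV

58.2 MeV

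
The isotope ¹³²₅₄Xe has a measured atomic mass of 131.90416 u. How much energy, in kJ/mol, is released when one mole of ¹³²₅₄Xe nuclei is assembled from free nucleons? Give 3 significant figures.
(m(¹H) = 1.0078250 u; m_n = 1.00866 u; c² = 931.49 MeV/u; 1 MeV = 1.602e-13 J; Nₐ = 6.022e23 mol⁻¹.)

Total constituent mass: 54 × 1.0078250 + 78 × 1.00866 = 133.0980300 u
Δm = 133.0980300 − 131.90416 = 1.1938700 u
Converting to energy: 1.1938700 u × 931.49 MeV/u = 1112.08 MeV
Per nucleus in joules: 1112.08 MeV × 1.602e-13 J/MeV = 1.7816e-10 J
Per mole: 1.7816e-10 J × 6.022e23 mol⁻¹ = 1.0729e+14 J/mol

1.07e+11 kJ/mol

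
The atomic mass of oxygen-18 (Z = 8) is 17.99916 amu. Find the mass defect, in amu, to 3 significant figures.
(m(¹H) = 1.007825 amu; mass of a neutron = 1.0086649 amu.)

Z = 8, so N = A − Z = 18 − 8 = 10.
Σm = 8·m(¹H) + 10·m_n = 8.062600 + 10.0866490 = 18.1492490 amu
Mass defect Δm = 18.1492490 − 17.99916 = 0.1500890 amu

0.150 amu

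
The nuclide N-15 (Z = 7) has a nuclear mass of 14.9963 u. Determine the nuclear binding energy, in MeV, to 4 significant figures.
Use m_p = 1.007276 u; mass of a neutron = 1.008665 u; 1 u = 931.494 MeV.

Σm = 7·m_p + 8·m_n = 7.050932 + 8.069320 = 15.120252 u
Mass defect Δm = 15.120252 − 14.9963 = 0.123952 u
Converting to energy: 0.123952 u × 931.494 MeV/u = 115.461 MeV

115.5 MeV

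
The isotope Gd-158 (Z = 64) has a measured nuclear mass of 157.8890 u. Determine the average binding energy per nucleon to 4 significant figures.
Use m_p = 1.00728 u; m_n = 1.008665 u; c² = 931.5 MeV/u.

8.203 MeV/nucleon

With 64 protons and 94 neutrons (A = 158):
Mass of separated nucleons = 64(1.00728) + 94(1.008665) = 64.46592 + 94.814510 = 159.280430 u
The mass defect is 159.280430 − 157.8890 = 1.391430 u.
Binding energy = Δm·c² = 1.391430 × 931.5 MeV/u = 1296.12 MeV
Per nucleon: 1296.12 / 158 = 8.203 MeV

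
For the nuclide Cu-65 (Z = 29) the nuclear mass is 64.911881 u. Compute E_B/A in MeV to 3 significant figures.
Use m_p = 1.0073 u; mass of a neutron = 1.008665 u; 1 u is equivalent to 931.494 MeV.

Mass of separated nucleons = 29(1.0073) + 36(1.008665) = 29.2117 + 36.311940 = 65.523640 u
Mass defect Δm = 65.523640 − 64.911881 = 0.611759 u
Binding energy = Δm·c² = 0.611759 × 931.494 MeV/u = 569.850 MeV
Dividing by A = 65 gives 8.767 MeV per nucleon.

8.77 MeV/nucleon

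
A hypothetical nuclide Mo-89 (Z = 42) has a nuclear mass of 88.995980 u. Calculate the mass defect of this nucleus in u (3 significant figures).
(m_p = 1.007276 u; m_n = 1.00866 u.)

0.717 u

Σm = 42·m_p + 47·m_n = 42.305592 + 47.40702 = 89.712612 u
Mass defect Δm = 89.712612 − 88.995980 = 0.716632 u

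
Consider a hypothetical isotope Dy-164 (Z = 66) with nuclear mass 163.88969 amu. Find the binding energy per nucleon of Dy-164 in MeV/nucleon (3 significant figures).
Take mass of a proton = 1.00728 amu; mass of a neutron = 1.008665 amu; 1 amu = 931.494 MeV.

8.18 MeV/nucleon

With 66 protons and 98 neutrons (A = 164):
Total constituent mass: 66 × 1.00728 + 98 × 1.008665 = 165.329650 amu
The mass defect is 165.329650 − 163.88969 = 1.439960 amu.
Converting to energy: 1.439960 amu × 931.494 MeV/amu = 1341.31 MeV
BE/A = 1341.31 MeV / 164 = 8.179 MeV/nucleon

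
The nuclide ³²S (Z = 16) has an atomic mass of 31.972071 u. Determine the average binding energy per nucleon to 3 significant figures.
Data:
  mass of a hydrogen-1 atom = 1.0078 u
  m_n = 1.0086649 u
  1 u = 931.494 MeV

8.48 MeV/nucleon

The nucleus contains 16 protons and 32 − 16 = 16 neutrons.
Mass of separated nucleons = 16(1.0078) + 16(1.0086649) = 16.1248 + 16.1386384 = 32.2634384 u
The mass defect is 32.2634384 − 31.972071 = 0.2913674 u.
Converting to energy: 0.2913674 u × 931.494 MeV/u = 271.407 MeV
Dividing by A = 32 gives 8.481 MeV per nucleon.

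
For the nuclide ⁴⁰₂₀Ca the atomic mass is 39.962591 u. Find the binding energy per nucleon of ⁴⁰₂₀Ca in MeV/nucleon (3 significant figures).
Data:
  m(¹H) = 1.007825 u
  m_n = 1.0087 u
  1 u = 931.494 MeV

8.57 MeV/nucleon

Z = 20, so N = A − Z = 40 − 20 = 20.
Mass of separated nucleons = 20(1.007825) + 20(1.0087) = 20.156500 + 20.1740 = 40.330500 u
Δm = 40.330500 − 39.962591 = 0.367909 u
Converting to energy: 0.367909 u × 931.494 MeV/u = 342.705 MeV
Per nucleon: 342.705 / 40 = 8.568 MeV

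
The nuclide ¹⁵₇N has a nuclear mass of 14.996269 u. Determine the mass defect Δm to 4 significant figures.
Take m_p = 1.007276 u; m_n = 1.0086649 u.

Σm = 7·m_p + 8·m_n = 7.050932 + 8.0693192 = 15.1202512 u
Mass defect Δm = 15.1202512 − 14.996269 = 0.1239822 u

0.1240 u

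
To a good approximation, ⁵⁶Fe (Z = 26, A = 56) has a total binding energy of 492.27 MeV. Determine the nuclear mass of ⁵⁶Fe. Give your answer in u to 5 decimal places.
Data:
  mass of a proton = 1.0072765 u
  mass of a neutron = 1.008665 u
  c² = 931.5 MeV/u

Mass defect = 492.27 MeV / (931.5 MeV/u) = 0.5284702 u
Constituent mass = 26(1.0072765) + 30(1.008665) = 56.4491390 u
Nuclear mass = 56.4491390 − 0.5284702 = 55.9206688 u ≈ 55.92067 u (to 5 decimal places)

55.92067 u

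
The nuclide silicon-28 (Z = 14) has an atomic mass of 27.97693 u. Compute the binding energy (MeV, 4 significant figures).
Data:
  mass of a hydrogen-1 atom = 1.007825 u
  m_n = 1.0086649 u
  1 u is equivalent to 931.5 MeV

236.5 MeV

Mass of separated nucleons = 14(1.007825) + 14(1.0086649) = 14.109550 + 14.1213086 = 28.2308586 u
Mass defect Δm = 28.2308586 − 27.97693 = 0.2539286 u
Binding energy = Δm·c² = 0.2539286 × 931.5 MeV/u = 236.534 MeV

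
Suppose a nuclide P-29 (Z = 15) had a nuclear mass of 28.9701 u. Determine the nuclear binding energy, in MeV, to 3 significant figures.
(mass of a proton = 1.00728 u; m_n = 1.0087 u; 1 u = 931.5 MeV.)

243 MeV

Mass of separated nucleons = 15(1.00728) + 14(1.0087) = 15.10920 + 14.1218 = 29.23100 u
Mass defect Δm = 29.23100 − 28.9701 = 0.26090 u
E_B = 0.26090 × 931.5 = 243.028 MeV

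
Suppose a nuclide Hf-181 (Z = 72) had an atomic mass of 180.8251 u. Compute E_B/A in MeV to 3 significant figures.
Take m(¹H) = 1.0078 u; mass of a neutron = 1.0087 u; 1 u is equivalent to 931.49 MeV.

Total constituent mass: 72 × 1.0078 + 109 × 1.0087 = 182.5099 u
Δm = 182.5099 − 180.8251 = 1.6848 u
E_B = 1.6848 × 931.49 = 1569.37 MeV
BE/A = 1569.37 MeV / 181 = 8.671 MeV/nucleon

8.67 MeV/nucleon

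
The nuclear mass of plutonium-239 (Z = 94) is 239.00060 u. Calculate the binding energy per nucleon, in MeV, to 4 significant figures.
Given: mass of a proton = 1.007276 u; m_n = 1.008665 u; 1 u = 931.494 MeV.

7.560 MeV/nucleon

The nucleus contains 94 protons and 239 − 94 = 145 neutrons.
Total constituent mass: 94 × 1.007276 + 145 × 1.008665 = 240.940369 u
Mass defect Δm = 240.940369 − 239.00060 = 1.939769 u
Binding energy = Δm·c² = 1.939769 × 931.494 MeV/u = 1806.88 MeV
Per nucleon: 1806.88 / 239 = 7.560 MeV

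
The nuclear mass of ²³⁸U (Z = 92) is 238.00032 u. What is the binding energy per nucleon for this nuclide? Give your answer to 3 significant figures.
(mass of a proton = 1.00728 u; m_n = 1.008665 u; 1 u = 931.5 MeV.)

7.57 MeV/nucleon

Total constituent mass: 92 × 1.00728 + 146 × 1.008665 = 239.934850 u
Δm = 239.934850 − 238.00032 = 1.934530 u
Binding energy = Δm·c² = 1.934530 × 931.5 MeV/u = 1802.01 MeV
BE/A = 1802.01 MeV / 238 = 7.571 MeV/nucleon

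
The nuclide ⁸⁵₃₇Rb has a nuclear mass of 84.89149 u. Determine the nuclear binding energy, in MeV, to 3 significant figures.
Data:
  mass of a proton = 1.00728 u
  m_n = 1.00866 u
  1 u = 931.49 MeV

With 37 protons and 48 neutrons (A = 85):
Σm = 37·m_p + 48·m_n = 37.26936 + 48.41568 = 85.68504 u
Δm = 85.68504 − 84.89149 = 0.79355 u
Converting to energy: 0.79355 u × 931.49 MeV/u = 739.184 MeV

739 MeV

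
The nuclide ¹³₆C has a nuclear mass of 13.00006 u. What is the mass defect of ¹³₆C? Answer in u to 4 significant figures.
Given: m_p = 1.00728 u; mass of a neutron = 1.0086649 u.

0.1043 u

Σm = 6·m_p + 7·m_n = 6.04368 + 7.0606543 = 13.1043343 u
Δm = 13.1043343 − 13.00006 = 0.1042743 u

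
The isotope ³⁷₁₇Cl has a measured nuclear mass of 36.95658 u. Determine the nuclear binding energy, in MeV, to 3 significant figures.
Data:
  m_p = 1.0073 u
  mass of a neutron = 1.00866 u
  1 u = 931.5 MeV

317 MeV

Σm = 17·m_p + 20·m_n = 17.1241 + 20.17320 = 37.29730 u
The mass defect is 37.29730 − 36.95658 = 0.34072 u.
Binding energy = Δm·c² = 0.34072 × 931.5 MeV/u = 317.381 MeV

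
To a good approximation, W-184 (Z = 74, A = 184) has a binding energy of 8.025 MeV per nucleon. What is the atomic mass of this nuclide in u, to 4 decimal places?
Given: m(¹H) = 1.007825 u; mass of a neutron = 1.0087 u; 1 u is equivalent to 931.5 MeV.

183.9509 u

Total binding energy = 184 × 8.025 = 1476.600 MeV
Mass defect = 1476.600 MeV / (931.5 MeV/u) = 1.585185 u
Constituent mass = 74(1.007825) + 110(1.0087) = 185.536050 u
Atomic mass = 185.536050 − 1.585185 = 183.950865 u ≈ 183.9509 u (to 4 decimal places)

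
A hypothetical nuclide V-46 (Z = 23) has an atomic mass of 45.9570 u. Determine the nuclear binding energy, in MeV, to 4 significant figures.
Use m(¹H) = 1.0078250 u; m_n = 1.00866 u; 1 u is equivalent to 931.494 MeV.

With 23 protons and 23 neutrons (A = 46):
Mass of separated nucleons = 23(1.0078250) + 23(1.00866) = 23.1799750 + 23.19918 = 46.3791550 u
Δm = 46.3791550 − 45.9570 = 0.4221550 u
Converting to energy: 0.4221550 u × 931.494 MeV/u = 393.235 MeV

393.2 MeV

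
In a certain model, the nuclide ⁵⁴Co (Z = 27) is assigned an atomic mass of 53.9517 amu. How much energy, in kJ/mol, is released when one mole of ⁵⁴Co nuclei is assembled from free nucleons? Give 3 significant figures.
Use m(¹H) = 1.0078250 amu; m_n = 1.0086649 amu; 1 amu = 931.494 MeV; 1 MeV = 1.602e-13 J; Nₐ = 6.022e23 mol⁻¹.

4.44e+10 kJ/mol

The nucleus contains 27 protons and 54 − 27 = 27 neutrons.
Σm = 27·m(¹H) + 27·m_n = 27.2112750 + 27.2339523 = 54.4452273 amu
The mass defect is 54.4452273 − 53.9517 = 0.4935273 amu.
E_B = 0.4935273 × 931.494 = 459.718 MeV
Per nucleus in joules: 459.718 MeV × 1.602e-13 J/MeV = 7.3647e-11 J
Per mole: 7.3647e-11 J × 6.022e23 mol⁻¹ = 4.4350e+13 J/mol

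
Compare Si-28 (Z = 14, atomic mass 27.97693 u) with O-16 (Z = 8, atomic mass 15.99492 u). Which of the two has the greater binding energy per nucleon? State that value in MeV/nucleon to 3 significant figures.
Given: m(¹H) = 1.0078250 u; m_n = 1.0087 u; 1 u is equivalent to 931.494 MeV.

Si-28: Σm = 14(1.0078250) + 14(1.0087) = 28.2313500 u; Δm = 0.2544200 u; E_B = 236.99 MeV; E_B/A = 8.464 MeV
O-16: Σm = 8(1.0078250) + 8(1.0087) = 16.1322000 u; Δm = 0.1372800 u; E_B = 127.875 MeV; E_B/A = 7.992 MeV
Si-28 has the higher binding energy per nucleon, so it is the more tightly bound nucleus.

Si-28; 8.46 MeV/nucleon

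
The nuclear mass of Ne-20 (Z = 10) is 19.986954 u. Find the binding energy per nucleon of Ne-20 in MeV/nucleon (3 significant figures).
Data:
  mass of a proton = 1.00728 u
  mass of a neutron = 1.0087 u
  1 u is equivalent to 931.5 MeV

8.05 MeV/nucleon

Σm = 10·m_p + 10·m_n = 10.07280 + 10.0870 = 20.15980 u
Mass defect Δm = 20.15980 − 19.986954 = 0.172846 u
Binding energy = Δm·c² = 0.172846 × 931.5 MeV/u = 161.006 MeV
Per nucleon: 161.006 / 20 = 8.050 MeV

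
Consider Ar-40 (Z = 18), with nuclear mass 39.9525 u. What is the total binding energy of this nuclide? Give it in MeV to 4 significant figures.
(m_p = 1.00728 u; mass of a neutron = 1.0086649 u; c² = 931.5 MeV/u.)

343.9 MeV

Total constituent mass: 18 × 1.00728 + 22 × 1.0086649 = 40.3216678 u
The mass defect is 40.3216678 − 39.9525 = 0.3691678 u.
E_B = 0.3691678 × 931.5 = 343.880 MeV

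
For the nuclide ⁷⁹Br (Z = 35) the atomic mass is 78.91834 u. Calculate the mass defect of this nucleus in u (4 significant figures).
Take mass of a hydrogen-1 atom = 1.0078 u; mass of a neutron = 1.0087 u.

Z = 35, so N = A − Z = 79 − 35 = 44.
Σm = 35·m(¹H) + 44·m_n = 35.2730 + 44.3828 = 79.6558 u
Δm = 79.6558 − 78.91834 = 0.73746 u

0.7375 u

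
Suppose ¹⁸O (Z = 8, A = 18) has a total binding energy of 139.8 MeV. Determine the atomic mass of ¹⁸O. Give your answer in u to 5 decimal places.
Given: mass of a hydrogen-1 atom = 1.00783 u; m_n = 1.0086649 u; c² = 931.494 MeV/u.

Mass defect = 139.8 MeV / (931.494 MeV/u) = 0.1500815 u
Constituent mass = 8(1.00783) + 10(1.0086649) = 18.1492890 u
Atomic mass = 18.1492890 − 0.1500815 = 17.9992075 u ≈ 17.99921 u (to 5 decimal places)

17.99921 u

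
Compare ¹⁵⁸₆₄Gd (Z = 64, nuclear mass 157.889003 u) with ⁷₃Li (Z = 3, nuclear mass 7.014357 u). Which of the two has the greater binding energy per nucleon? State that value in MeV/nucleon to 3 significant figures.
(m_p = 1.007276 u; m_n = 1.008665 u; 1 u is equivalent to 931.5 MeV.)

¹⁵⁸₆₄Gd; 8.20 MeV/nucleon

¹⁵⁸₆₄Gd: Σm = 64(1.007276) + 94(1.008665) = 159.280174 u; Δm = 1.391171 u; E_B = 1295.9 MeV; E_B/A = 8.202 MeV
⁷₃Li: Σm = 3(1.007276) + 4(1.008665) = 7.056488 u; Δm = 0.042131 u; E_B = 39.245 MeV; E_B/A = 5.606 MeV
¹⁵⁸₆₄Gd has the higher binding energy per nucleon, so it is the more tightly bound nucleus.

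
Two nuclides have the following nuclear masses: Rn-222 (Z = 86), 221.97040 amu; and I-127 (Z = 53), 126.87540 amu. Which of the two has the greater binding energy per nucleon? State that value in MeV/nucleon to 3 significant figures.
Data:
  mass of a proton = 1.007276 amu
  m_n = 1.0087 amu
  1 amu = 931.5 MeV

I-127; 8.46 MeV/nucleon

Rn-222: Σm = 86(1.007276) + 136(1.0087) = 223.808936 amu; Δm = 1.838536 amu; E_B = 1712.6 MeV; E_B/A = 7.714 MeV
I-127: Σm = 53(1.007276) + 74(1.0087) = 128.029428 amu; Δm = 1.154028 amu; E_B = 1074.98 MeV; E_B/A = 8.464 MeV
I-127 has the higher binding energy per nucleon, so it is the more tightly bound nucleus.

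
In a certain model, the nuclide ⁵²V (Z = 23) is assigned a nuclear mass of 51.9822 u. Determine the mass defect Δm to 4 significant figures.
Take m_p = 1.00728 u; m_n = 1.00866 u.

0.4364 u

The nucleus contains 23 protons and 52 − 23 = 29 neutrons.
Total constituent mass: 23 × 1.00728 + 29 × 1.00866 = 52.41858 u
The mass defect is 52.41858 − 51.9822 = 0.43638 u.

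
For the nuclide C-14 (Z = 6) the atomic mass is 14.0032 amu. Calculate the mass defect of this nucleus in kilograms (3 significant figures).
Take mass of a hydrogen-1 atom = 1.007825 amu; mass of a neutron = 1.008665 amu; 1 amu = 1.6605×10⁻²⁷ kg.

With 6 protons and 8 neutrons (A = 14):
Mass of separated nucleons = 6(1.007825) + 8(1.008665) = 6.046950 + 8.069320 = 14.116270 amu
Δm = 14.116270 − 14.0032 = 0.113070 amu
In SI units: 0.113070 amu × 1.6605×10⁻²⁷ kg/amu = 1.8775e-28 kg

1.88e-28 kg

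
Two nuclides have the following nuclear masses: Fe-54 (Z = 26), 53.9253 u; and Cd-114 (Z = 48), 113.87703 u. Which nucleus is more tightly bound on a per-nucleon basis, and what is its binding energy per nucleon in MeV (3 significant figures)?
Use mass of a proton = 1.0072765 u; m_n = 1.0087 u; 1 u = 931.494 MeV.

Fe-54: Σm = 26(1.0072765) + 28(1.0087) = 54.4327890 u; Δm = 0.5074890 u; E_B = 472.72 MeV; E_B/A = 8.754 MeV
Cd-114: Σm = 48(1.0072765) + 66(1.0087) = 114.9234720 u; Δm = 1.0464420 u; E_B = 974.75 MeV; E_B/A = 8.550 MeV
Fe-54 has the higher binding energy per nucleon, so it is the more tightly bound nucleus.

Fe-54; 8.75 MeV/nucleon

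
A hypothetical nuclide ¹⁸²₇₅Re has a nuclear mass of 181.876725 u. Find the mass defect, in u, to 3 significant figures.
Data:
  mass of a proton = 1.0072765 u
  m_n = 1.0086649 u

1.60 u

Mass of separated nucleons = 75(1.0072765) + 107(1.0086649) = 75.5457375 + 107.9271443 = 183.4728818 u
Mass defect Δm = 183.4728818 − 181.876725 = 1.5961568 u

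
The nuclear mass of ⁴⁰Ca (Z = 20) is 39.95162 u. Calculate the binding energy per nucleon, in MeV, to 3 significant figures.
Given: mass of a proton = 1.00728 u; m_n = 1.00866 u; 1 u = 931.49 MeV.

The nucleus contains 20 protons and 40 − 20 = 20 neutrons.
Total constituent mass: 20 × 1.00728 + 20 × 1.00866 = 40.31880 u
The mass defect is 40.31880 − 39.95162 = 0.36718 u.
E_B = 0.36718 × 931.49 = 342.024 MeV
BE/A = 342.024 MeV / 40 = 8.551 MeV/nucleon

8.55 MeV/nucleon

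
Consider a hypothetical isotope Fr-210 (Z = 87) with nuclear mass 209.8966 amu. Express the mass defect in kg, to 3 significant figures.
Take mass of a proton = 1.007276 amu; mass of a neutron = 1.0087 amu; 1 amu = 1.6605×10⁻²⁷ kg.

With 87 protons and 123 neutrons (A = 210):
Total constituent mass: 87 × 1.007276 + 123 × 1.0087 = 211.703112 amu
Mass defect Δm = 211.703112 − 209.8966 = 1.806512 amu
In SI units: 1.806512 amu × 1.6605×10⁻²⁷ kg/amu = 2.9997e-27 kg

3.00e-27 kg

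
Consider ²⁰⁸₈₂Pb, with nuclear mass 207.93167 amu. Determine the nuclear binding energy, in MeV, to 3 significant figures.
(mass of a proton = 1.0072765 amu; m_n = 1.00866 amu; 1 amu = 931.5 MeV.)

1640 MeV

With 82 protons and 126 neutrons (A = 208):
Mass of separated nucleons = 82(1.0072765) + 126(1.00866) = 82.5966730 + 127.09116 = 209.6878330 amu
Mass defect Δm = 209.6878330 − 207.93167 = 1.7561630 amu
E_B = 1.7561630 × 931.5 = 1635.87 MeV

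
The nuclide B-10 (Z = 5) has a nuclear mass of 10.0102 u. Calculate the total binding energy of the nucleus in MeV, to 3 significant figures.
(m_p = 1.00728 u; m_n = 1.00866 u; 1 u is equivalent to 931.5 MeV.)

With 5 protons and 5 neutrons (A = 10):
Mass of separated nucleons = 5(1.00728) + 5(1.00866) = 5.03640 + 5.04330 = 10.07970 u
The mass defect is 10.07970 − 10.0102 = 0.06950 u.
E_B = 0.06950 × 931.5 = 64.7393 MeV

64.7 MeV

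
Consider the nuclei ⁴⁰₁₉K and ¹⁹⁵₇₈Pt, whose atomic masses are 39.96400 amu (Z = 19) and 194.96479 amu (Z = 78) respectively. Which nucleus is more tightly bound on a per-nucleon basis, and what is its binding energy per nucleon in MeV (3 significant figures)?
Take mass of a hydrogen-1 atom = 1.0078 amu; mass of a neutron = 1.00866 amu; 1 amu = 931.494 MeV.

⁴⁰₁₉K; 8.52 MeV/nucleon

⁴⁰₁₉K: Σm = 19(1.0078) + 21(1.00866) = 40.33006 amu; Δm = 0.36606 amu; E_B = 340.983 MeV; E_B/A = 8.5246 MeV
¹⁹⁵₇₈Pt: Σm = 78(1.0078) + 117(1.00866) = 196.62162 amu; Δm = 1.65683 amu; E_B = 1543.3 MeV; E_B/A = 7.914 MeV
⁴⁰₁₉K has the higher binding energy per nucleon, so it is the more tightly bound nucleus.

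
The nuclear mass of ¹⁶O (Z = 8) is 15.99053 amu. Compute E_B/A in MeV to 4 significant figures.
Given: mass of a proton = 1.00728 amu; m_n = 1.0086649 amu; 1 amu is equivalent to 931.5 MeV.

7.978 MeV/nucleon

Mass of separated nucleons = 8(1.00728) + 8(1.0086649) = 8.05824 + 8.0693192 = 16.1275592 amu
Δm = 16.1275592 − 15.99053 = 0.1370292 amu
Binding energy = Δm·c² = 0.1370292 × 931.5 MeV/amu = 127.643 MeV
BE/A = 127.643 MeV / 16 = 7.978 MeV/nucleon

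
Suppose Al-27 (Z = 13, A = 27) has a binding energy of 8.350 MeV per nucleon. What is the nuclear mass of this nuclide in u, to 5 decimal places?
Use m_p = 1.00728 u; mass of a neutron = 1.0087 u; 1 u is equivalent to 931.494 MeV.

Total binding energy = 27 × 8.350 = 225.450 MeV
Mass defect = 225.450 MeV / (931.494 MeV/u) = 0.2420305 u
Constituent mass = 13(1.00728) + 14(1.0087) = 27.21644 u
Nuclear mass = 27.21644 − 0.2420305 = 26.9744095 u ≈ 26.97441 u (to 5 decimal places)

26.97441 u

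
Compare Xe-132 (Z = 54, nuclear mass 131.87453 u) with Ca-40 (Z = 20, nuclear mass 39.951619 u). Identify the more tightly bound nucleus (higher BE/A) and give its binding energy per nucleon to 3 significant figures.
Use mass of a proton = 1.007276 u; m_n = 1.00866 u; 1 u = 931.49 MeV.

Ca-40; 8.55 MeV/nucleon

Xe-132: Σm = 54(1.007276) + 78(1.00866) = 133.068384 u; Δm = 1.193854 u; E_B = 1112.06 MeV; E_B/A = 8.4247 MeV
Ca-40: Σm = 20(1.007276) + 20(1.00866) = 40.318720 u; Δm = 0.367101 u; E_B = 341.95 MeV; E_B/A = 8.549 MeV
Ca-40 has the higher binding energy per nucleon, so it is the more tightly bound nucleus.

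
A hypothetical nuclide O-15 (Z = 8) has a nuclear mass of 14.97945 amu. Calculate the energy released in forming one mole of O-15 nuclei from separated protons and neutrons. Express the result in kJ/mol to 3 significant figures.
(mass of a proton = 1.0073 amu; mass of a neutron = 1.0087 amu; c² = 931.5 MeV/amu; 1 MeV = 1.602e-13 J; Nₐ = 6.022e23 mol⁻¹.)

The nucleus contains 8 protons and 15 − 8 = 7 neutrons.
Σm = 8·m_p + 7·m_n = 8.0584 + 7.0609 = 15.1193 amu
Δm = 15.1193 − 14.97945 = 0.13985 amu
Binding energy = Δm·c² = 0.13985 × 931.5 MeV/amu = 130.270 MeV
Per nucleus in joules: 130.270 MeV × 1.602e-13 J/MeV = 2.0869e-11 J
Per mole: 2.0869e-11 J × 6.022e23 mol⁻¹ = 1.2567e+13 J/mol

1.26e+10 kJ/mol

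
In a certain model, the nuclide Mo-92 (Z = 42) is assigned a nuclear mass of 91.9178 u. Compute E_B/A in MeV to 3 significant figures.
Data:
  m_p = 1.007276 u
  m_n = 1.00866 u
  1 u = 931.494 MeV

Z = 42, so N = A − Z = 92 − 42 = 50.
Total constituent mass: 42 × 1.007276 + 50 × 1.00866 = 92.738592 u
The mass defect is 92.738592 − 91.9178 = 0.820792 u.
Converting to energy: 0.820792 u × 931.494 MeV/u = 764.563 MeV
Per nucleon: 764.563 / 92 = 8.310 MeV

8.31 MeV/nucleon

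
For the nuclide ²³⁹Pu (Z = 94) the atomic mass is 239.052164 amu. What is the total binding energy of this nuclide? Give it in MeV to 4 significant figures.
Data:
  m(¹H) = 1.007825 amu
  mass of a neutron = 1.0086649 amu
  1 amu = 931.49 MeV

1807 MeV

Z = 94, so N = A − Z = 239 − 94 = 145.
Mass of separated nucleons = 94(1.007825) + 145(1.0086649) = 94.735550 + 146.2564105 = 240.9919605 amu
The mass defect is 240.9919605 − 239.052164 = 1.9397965 amu.
Binding energy = Δm·c² = 1.9397965 × 931.49 MeV/amu = 1806.90 MeV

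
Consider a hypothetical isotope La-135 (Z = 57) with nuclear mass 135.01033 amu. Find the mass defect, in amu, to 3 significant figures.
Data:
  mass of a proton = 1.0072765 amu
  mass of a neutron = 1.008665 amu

1.08 amu

Total constituent mass: 57 × 1.0072765 + 78 × 1.008665 = 136.0906305 amu
Δm = 136.0906305 − 135.01033 = 1.0803005 amu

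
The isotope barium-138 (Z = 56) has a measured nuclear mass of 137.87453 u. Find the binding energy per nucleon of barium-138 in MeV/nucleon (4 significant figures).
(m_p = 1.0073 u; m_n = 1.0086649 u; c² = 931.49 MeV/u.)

Σm = 56·m_p + 82·m_n = 56.4088 + 82.7105218 = 139.1193218 u
The mass defect is 139.1193218 − 137.87453 = 1.2447918 u.
Binding energy = Δm·c² = 1.2447918 × 931.49 MeV/u = 1159.51 MeV
Per nucleon: 1159.51 / 138 = 8.402 MeV

8.402 MeV/nucleon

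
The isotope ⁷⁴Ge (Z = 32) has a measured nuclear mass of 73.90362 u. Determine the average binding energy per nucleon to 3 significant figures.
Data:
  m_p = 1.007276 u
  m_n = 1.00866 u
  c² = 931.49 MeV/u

With 32 protons and 42 neutrons (A = 74):
Total constituent mass: 32 × 1.007276 + 42 × 1.00866 = 74.596552 u
Δm = 74.596552 − 73.90362 = 0.692932 u
Binding energy = Δm·c² = 0.692932 × 931.49 MeV/u = 645.459 MeV
BE/A = 645.459 MeV / 74 = 8.722 MeV/nucleon

8.72 MeV/nucleon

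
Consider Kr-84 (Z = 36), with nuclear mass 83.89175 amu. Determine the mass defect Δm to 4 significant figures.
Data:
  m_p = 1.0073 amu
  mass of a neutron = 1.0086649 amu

With 36 protons and 48 neutrons (A = 84):
Total constituent mass: 36 × 1.0073 + 48 × 1.0086649 = 84.6787152 amu
Δm = 84.6787152 − 83.89175 = 0.7869652 amu

0.7870 amu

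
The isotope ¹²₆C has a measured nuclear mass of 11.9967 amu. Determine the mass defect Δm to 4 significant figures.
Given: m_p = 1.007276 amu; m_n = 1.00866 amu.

Z = 6, so N = A − Z = 12 − 6 = 6.
Σm = 6·m_p + 6·m_n = 6.043656 + 6.05196 = 12.095616 amu
Δm = 12.095616 − 11.9967 = 0.098916 amu

0.09892 amu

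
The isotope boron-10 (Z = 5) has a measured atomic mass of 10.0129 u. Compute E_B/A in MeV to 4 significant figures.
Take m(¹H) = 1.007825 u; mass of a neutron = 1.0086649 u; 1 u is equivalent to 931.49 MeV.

6.478 MeV/nucleon

With 5 protons and 5 neutrons (A = 10):
Total constituent mass: 5 × 1.007825 + 5 × 1.0086649 = 10.0824495 u
Δm = 10.0824495 − 10.0129 = 0.0695495 u
E_B = 0.0695495 × 931.49 = 64.7847 MeV
Per nucleon: 64.7847 / 10 = 6.478 MeV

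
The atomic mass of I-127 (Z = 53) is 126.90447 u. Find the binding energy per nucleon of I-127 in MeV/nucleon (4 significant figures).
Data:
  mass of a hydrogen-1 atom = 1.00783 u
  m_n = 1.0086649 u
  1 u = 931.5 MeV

8.447 MeV/nucleon

Σm = 53·m(¹H) + 74·m_n = 53.41499 + 74.6412026 = 128.0561926 u
The mass defect is 128.0561926 − 126.90447 = 1.1517226 u.
Converting to energy: 1.1517226 u × 931.5 MeV/u = 1072.83 MeV
Dividing by A = 127 gives 8.447 MeV per nucleon.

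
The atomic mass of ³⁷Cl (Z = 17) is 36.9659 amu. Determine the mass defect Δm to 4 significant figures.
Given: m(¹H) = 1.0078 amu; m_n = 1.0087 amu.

With 17 protons and 20 neutrons (A = 37):
Σm = 17·m(¹H) + 20·m_n = 17.1326 + 20.1740 = 37.3066 amu
Δm = 37.3066 − 36.9659 = 0.3407 amu

0.3407 amu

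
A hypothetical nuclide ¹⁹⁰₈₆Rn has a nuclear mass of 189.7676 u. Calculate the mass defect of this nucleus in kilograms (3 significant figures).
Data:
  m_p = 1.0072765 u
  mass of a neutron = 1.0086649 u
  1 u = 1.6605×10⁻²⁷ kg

2.92e-27 kg

Σm = 86·m_p + 104·m_n = 86.6257790 + 104.9011496 = 191.5269286 u
Mass defect Δm = 191.5269286 − 189.7676 = 1.7593286 u
In SI units: 1.7593286 u × 1.6605×10⁻²⁷ kg/u = 2.9214e-27 kg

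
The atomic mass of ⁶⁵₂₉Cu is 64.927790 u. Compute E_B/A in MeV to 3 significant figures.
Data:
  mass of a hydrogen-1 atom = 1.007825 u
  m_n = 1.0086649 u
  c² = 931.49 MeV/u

8.76 MeV/nucleon

Mass of separated nucleons = 29(1.007825) + 36(1.0086649) = 29.226925 + 36.3119364 = 65.5388614 u
The mass defect is 65.5388614 − 64.927790 = 0.6110714 u.
E_B = 0.6110714 × 931.49 = 569.207 MeV
Per nucleon: 569.207 / 65 = 8.757 MeV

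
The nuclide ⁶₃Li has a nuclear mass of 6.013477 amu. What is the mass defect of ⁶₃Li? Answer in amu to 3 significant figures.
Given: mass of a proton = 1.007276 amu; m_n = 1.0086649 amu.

The nucleus contains 3 protons and 6 − 3 = 3 neutrons.
Total constituent mass: 3 × 1.007276 + 3 × 1.0086649 = 6.0478227 amu
Mass defect Δm = 6.0478227 − 6.013477 = 0.0343457 amu

0.0343 amu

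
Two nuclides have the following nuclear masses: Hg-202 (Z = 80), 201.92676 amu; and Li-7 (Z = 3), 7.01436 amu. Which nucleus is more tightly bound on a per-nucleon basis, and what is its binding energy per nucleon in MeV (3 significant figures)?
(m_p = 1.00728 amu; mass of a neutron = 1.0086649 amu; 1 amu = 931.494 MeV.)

Hg-202; 7.90 MeV/nucleon

Hg-202: Σm = 80(1.00728) + 122(1.0086649) = 203.6395178 amu; Δm = 1.7127578 amu; E_B = 1595.4 MeV; E_B/A = 7.898 MeV
Li-7: Σm = 3(1.00728) + 4(1.0086649) = 7.0564996 amu; Δm = 0.0421396 amu; E_B = 39.253 MeV; E_B/A = 5.608 MeV
Hg-202 has the higher binding energy per nucleon, so it is the more tightly bound nucleus.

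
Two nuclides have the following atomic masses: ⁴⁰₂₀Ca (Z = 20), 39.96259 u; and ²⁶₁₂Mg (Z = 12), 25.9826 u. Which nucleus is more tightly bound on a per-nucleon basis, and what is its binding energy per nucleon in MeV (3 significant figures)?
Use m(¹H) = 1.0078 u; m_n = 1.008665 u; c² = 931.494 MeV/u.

⁴⁰₂₀Ca: Σm = 20(1.0078) + 20(1.008665) = 40.329300 u; Δm = 0.366710 u; E_B = 341.59 MeV; E_B/A = 8.540 MeV
²⁶₁₂Mg: Σm = 12(1.0078) + 14(1.008665) = 26.214910 u; Δm = 0.232310 u; E_B = 216.40 MeV; E_B/A = 8.323 MeV
⁴⁰₂₀Ca has the higher binding energy per nucleon, so it is the more tightly bound nucleus.

⁴⁰₂₀Ca; 8.54 MeV/nucleon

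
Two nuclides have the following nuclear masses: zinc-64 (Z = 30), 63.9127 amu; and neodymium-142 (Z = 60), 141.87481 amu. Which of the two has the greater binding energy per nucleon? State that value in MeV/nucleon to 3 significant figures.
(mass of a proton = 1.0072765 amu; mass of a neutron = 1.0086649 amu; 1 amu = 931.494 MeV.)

zinc-64: Σm = 30(1.0072765) + 34(1.0086649) = 64.5129016 amu; Δm = 0.6002016 amu; E_B = 559.08 MeV; E_B/A = 8.736 MeV
neodymium-142: Σm = 60(1.0072765) + 82(1.0086649) = 143.1471118 amu; Δm = 1.2723018 amu; E_B = 1185.1 MeV; E_B/A = 8.346 MeV
zinc-64 has the higher binding energy per nucleon, so it is the more tightly bound nucleus.

zinc-64; 8.74 MeV/nucleon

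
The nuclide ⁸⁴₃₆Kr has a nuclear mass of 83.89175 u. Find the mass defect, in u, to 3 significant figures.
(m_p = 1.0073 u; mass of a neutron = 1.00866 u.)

0.787 u

Σm = 36·m_p + 48·m_n = 36.2628 + 48.41568 = 84.67848 u
Δm = 84.67848 − 83.89175 = 0.78673 u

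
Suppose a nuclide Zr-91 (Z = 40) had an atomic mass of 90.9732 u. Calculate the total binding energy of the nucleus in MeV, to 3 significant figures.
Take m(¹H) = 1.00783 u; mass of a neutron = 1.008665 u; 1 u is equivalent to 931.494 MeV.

With 40 protons and 51 neutrons (A = 91):
Mass of separated nucleons = 40(1.00783) + 51(1.008665) = 40.31320 + 51.441915 = 91.755115 u
Mass defect Δm = 91.755115 − 90.9732 = 0.781915 u
E_B = 0.781915 × 931.494 = 728.349 MeV

728 MeV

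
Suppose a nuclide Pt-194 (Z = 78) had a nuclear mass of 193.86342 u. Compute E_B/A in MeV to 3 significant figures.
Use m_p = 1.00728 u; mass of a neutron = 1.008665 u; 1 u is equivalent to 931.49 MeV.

Σm = 78·m_p + 116·m_n = 78.56784 + 117.005140 = 195.572980 u
Δm = 195.572980 − 193.86342 = 1.709560 u
Binding energy = Δm·c² = 1.709560 × 931.49 MeV/u = 1592.44 MeV
BE/A = 1592.44 MeV / 194 = 8.208 MeV/nucleon

8.21 MeV/nucleon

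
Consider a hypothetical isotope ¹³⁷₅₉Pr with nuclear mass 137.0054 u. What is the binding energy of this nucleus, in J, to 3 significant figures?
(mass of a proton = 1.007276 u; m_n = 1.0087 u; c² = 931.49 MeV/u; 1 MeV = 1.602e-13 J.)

The nucleus contains 59 protons and 137 − 59 = 78 neutrons.
Σm = 59·m_p + 78·m_n = 59.429284 + 78.6786 = 138.107884 u
Mass defect Δm = 138.107884 − 137.0054 = 1.102484 u
Binding energy = Δm·c² = 1.102484 × 931.49 MeV/u = 1026.95 MeV
In joules: 1026.95 MeV × 1.602e-13 J/MeV = 1.6452e-10 J

1.65e-10 J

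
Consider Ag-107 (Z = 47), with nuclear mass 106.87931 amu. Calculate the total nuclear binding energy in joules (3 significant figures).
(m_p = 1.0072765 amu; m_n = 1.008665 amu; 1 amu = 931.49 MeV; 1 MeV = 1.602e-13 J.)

With 47 protons and 60 neutrons (A = 107):
Mass of separated nucleons = 47(1.0072765) + 60(1.008665) = 47.3419955 + 60.519900 = 107.8618955 amu
Δm = 107.8618955 − 106.87931 = 0.9825855 amu
E_B = 0.9825855 × 931.49 = 915.269 MeV
In joules: 915.269 MeV × 1.602e-13 J/MeV = 1.4663e-10 J

1.47e-10 J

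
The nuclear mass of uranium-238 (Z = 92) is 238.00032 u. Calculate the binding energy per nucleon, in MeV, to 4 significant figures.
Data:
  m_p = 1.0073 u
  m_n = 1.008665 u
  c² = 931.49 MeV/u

7.579 MeV/nucleon

The nucleus contains 92 protons and 238 − 92 = 146 neutrons.
Σm = 92·m_p + 146·m_n = 92.6716 + 147.265090 = 239.936690 u
The mass defect is 239.936690 − 238.00032 = 1.936370 u.
Binding energy = Δm·c² = 1.936370 × 931.49 MeV/u = 1803.71 MeV
BE/A = 1803.71 MeV / 238 = 7.579 MeV/nucleon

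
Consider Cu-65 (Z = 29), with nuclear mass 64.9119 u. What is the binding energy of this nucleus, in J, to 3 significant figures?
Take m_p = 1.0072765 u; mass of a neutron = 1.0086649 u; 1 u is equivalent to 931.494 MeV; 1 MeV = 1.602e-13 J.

Z = 29, so N = A − Z = 65 − 29 = 36.
Total constituent mass: 29 × 1.0072765 + 36 × 1.0086649 = 65.5229549 u
Δm = 65.5229549 − 64.9119 = 0.6110549 u
Converting to energy: 0.6110549 u × 931.494 MeV/u = 569.194 MeV
In joules: 569.194 MeV × 1.602e-13 J/MeV = 9.1185e-11 J

9.12e-11 J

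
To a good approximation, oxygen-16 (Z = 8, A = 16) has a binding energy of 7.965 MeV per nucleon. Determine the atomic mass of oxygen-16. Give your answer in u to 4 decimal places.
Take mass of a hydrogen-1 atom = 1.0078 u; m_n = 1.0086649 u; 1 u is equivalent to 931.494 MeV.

15.9949 u

Total binding energy = 16 × 7.965 = 127.440 MeV
Mass defect = 127.440 MeV / (931.494 MeV/u) = 0.136812 u
Constituent mass = 8(1.0078) + 8(1.0086649) = 16.1317192 u
Atomic mass = 16.1317192 − 0.136812 = 15.9949072 u ≈ 15.9949 u (to 4 decimal places)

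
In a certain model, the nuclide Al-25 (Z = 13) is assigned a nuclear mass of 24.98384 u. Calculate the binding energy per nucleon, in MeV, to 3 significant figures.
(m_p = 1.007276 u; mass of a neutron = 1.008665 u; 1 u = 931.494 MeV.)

Mass of separated nucleons = 13(1.007276) + 12(1.008665) = 13.094588 + 12.103980 = 25.198568 u
Mass defect Δm = 25.198568 − 24.98384 = 0.214728 u
Converting to energy: 0.214728 u × 931.494 MeV/u = 200.018 MeV
Dividing by A = 25 gives 8.001 MeV per nucleon.

8.00 MeV/nucleon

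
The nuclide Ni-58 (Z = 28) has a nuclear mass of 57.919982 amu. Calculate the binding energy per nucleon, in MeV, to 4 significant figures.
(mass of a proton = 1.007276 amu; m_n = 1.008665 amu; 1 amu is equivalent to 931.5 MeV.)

8.732 MeV/nucleon

Σm = 28·m_p + 30·m_n = 28.203728 + 30.259950 = 58.463678 amu
Δm = 58.463678 − 57.919982 = 0.543696 amu
Converting to energy: 0.543696 amu × 931.5 MeV/amu = 506.453 MeV
Dividing by A = 58 gives 8.732 MeV per nucleon.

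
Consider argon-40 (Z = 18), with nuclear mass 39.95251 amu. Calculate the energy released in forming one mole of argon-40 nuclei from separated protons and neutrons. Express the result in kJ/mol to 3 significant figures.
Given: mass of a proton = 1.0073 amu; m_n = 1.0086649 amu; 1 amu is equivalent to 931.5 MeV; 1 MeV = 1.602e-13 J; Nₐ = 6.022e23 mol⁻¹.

3.32e+10 kJ/mol

Mass of separated nucleons = 18(1.0073) + 22(1.0086649) = 18.1314 + 22.1906278 = 40.3220278 amu
Mass defect Δm = 40.3220278 − 39.95251 = 0.3695178 amu
E_B = 0.3695178 × 931.5 = 344.206 MeV
Per nucleus in joules: 344.206 MeV × 1.602e-13 J/MeV = 5.5142e-11 J
Per mole: 5.5142e-11 J × 6.022e23 mol⁻¹ = 3.3207e+13 J/mol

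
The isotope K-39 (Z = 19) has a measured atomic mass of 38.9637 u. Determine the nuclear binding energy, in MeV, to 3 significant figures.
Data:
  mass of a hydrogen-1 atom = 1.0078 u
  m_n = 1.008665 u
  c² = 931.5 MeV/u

With 19 protons and 20 neutrons (A = 39):
Σm = 19·m(¹H) + 20·m_n = 19.1482 + 20.173300 = 39.321500 u
The mass defect is 39.321500 − 38.9637 = 0.357800 u.
E_B = 0.357800 × 931.5 = 333.291 MeV

333 MeV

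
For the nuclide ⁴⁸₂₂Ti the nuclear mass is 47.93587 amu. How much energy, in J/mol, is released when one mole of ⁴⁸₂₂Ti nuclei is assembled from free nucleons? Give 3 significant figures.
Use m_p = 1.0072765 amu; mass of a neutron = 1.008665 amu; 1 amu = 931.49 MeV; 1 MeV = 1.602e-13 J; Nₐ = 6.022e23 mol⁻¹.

Mass of separated nucleons = 22(1.0072765) + 26(1.008665) = 22.1600830 + 26.225290 = 48.3853730 amu
Mass defect Δm = 48.3853730 − 47.93587 = 0.4495030 amu
Converting to energy: 0.4495030 amu × 931.49 MeV/amu = 418.708 MeV
Per nucleus in joules: 418.708 MeV × 1.602e-13 J/MeV = 6.7077e-11 J
Per mole: 6.7077e-11 J × 6.022e23 mol⁻¹ = 4.0394e+13 J/mol

4.04e+13 J/mol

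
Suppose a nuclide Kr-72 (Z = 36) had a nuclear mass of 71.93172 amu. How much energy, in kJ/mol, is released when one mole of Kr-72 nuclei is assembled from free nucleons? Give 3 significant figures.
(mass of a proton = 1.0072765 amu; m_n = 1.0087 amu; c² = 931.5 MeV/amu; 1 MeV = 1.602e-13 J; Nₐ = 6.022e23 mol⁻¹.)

5.78e+10 kJ/mol

The nucleus contains 36 protons and 72 − 36 = 36 neutrons.
Mass of separated nucleons = 36(1.0072765) + 36(1.0087) = 36.2619540 + 36.3132 = 72.5751540 amu
The mass defect is 72.5751540 − 71.93172 = 0.6434340 amu.
Binding energy = Δm·c² = 0.6434340 × 931.5 MeV/amu = 599.359 MeV
Per nucleus in joules: 599.359 MeV × 1.602e-13 J/MeV = 9.6017e-11 J
Per mole: 9.6017e-11 J × 6.022e23 mol⁻¹ = 5.7821e+13 J/mol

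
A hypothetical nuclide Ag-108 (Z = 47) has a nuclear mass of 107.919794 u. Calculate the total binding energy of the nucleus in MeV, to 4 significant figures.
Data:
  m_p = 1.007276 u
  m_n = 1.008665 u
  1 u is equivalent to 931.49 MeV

885.6 MeV

With 47 protons and 61 neutrons (A = 108):
Mass of separated nucleons = 47(1.007276) + 61(1.008665) = 47.341972 + 61.528565 = 108.870537 u
Mass defect Δm = 108.870537 − 107.919794 = 0.950743 u
Binding energy = Δm·c² = 0.950743 × 931.49 MeV/u = 885.608 MeV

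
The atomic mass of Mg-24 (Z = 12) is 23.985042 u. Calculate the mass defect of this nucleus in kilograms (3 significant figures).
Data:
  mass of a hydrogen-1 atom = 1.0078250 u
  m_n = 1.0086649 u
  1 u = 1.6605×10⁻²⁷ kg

3.53e-28 kg

The nucleus contains 12 protons and 24 − 12 = 12 neutrons.
Mass of separated nucleons = 12(1.0078250) + 12(1.0086649) = 12.0939000 + 12.1039788 = 24.1978788 u
Mass defect Δm = 24.1978788 − 23.985042 = 0.2128368 u
In SI units: 0.2128368 u × 1.6605×10⁻²⁷ kg/u = 3.5342e-28 kg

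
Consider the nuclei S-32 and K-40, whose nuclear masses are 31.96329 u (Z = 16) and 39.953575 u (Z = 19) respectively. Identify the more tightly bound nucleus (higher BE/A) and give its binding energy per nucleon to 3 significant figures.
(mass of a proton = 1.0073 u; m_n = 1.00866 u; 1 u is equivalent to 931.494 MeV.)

S-32: Σm = 16(1.0073) + 16(1.00866) = 32.25536 u; Δm = 0.29207 u; E_B = 272.06 MeV; E_B/A = 8.502 MeV
K-40: Σm = 19(1.0073) + 21(1.00866) = 40.32056 u; Δm = 0.366985 u; E_B = 341.84 MeV; E_B/A = 8.546 MeV
K-40 has the higher binding energy per nucleon, so it is the more tightly bound nucleus.

K-40; 8.55 MeV/nucleon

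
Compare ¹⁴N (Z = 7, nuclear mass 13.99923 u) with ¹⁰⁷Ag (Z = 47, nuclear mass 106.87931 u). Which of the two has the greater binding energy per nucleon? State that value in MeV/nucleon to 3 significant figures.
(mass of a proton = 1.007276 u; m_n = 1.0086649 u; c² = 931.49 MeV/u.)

¹⁴N: Σm = 7(1.007276) + 7(1.0086649) = 14.1115863 u; Δm = 0.1123563 u; E_B = 104.66 MeV; E_B/A = 7.476 MeV
¹⁰⁷Ag: Σm = 47(1.007276) + 60(1.0086649) = 107.8618660 u; Δm = 0.9825560 u; E_B = 915.24 MeV; E_B/A = 8.554 MeV
¹⁰⁷Ag has the higher binding energy per nucleon, so it is the more tightly bound nucleus.

¹⁰⁷Ag; 8.55 MeV/nucleon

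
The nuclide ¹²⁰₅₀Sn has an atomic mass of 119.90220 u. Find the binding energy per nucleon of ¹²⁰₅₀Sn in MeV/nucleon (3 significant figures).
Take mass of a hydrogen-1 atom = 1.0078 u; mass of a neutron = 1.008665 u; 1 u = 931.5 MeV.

8.49 MeV/nucleon

With 50 protons and 70 neutrons (A = 120):
Total constituent mass: 50 × 1.0078 + 70 × 1.008665 = 120.996550 u
Mass defect Δm = 120.996550 − 119.90220 = 1.094350 u
E_B = 1.094350 × 931.5 = 1019.39 MeV
BE/A = 1019.39 MeV / 120 = 8.4949 MeV/nucleon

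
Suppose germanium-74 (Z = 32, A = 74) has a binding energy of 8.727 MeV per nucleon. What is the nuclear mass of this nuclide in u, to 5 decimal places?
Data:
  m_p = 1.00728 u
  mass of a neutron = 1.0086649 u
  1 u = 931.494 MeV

Total binding energy = 74 × 8.727 = 645.798 MeV
Mass defect = 645.798 MeV / (931.494 MeV/u) = 0.6932927 u
Constituent mass = 32(1.00728) + 42(1.0086649) = 74.5968858 u
Nuclear mass = 74.5968858 − 0.6932927 = 73.9035931 u ≈ 73.90359 u (to 5 decimal places)

73.90359 u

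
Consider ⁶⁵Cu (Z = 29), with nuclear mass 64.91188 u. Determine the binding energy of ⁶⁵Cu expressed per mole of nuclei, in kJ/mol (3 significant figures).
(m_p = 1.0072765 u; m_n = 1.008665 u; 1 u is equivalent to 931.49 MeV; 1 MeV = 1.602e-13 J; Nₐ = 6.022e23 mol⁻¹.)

5.49e+10 kJ/mol

Total constituent mass: 29 × 1.0072765 + 36 × 1.008665 = 65.5229585 u
Mass defect Δm = 65.5229585 − 64.91188 = 0.6110785 u
E_B = 0.6110785 × 931.49 = 569.214 MeV
Per nucleus in joules: 569.214 MeV × 1.602e-13 J/MeV = 9.1188e-11 J
Per mole: 9.1188e-11 J × 6.022e23 mol⁻¹ = 5.4913e+13 J/mol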